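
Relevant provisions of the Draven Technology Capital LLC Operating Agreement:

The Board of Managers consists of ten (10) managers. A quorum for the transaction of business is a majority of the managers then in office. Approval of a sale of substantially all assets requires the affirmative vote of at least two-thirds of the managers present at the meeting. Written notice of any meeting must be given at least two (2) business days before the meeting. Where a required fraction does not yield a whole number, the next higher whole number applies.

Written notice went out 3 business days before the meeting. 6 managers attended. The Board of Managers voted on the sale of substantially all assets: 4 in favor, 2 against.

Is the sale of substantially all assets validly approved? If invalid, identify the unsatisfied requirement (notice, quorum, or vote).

Valid — all requirements satisfied.

Notice: 3 business days given; 2 required (3 ≥ 2). Satisfied.
Quorum: 6 present; quorum is 6. Satisfied.
Vote: the sale of substantially all assets requires two-thirds of the managers present (6). 2/3 of 6 = 4, so 4 affirmative votes are needed; 4 voted in favor. Satisfied.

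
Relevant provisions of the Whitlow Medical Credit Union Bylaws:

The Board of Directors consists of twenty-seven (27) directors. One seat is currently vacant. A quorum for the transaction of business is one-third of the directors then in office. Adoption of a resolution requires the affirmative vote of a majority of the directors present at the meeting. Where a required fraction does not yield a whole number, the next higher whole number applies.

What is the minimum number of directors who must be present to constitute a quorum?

1/3 of 26 = 8.67, rounded up to 9.

9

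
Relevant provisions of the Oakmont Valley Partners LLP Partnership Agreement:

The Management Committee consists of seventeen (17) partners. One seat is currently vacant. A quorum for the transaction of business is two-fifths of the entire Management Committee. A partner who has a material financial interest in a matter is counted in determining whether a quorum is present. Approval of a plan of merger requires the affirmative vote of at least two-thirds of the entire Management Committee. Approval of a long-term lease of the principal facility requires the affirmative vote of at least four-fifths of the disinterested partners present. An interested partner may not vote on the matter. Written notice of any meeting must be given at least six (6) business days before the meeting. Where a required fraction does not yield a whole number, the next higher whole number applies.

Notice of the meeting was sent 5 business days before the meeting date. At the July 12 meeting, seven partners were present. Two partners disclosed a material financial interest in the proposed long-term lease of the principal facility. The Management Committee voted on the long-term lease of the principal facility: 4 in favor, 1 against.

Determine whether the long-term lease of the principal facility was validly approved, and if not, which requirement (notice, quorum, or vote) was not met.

Notice: 5 business days given; 6 required (5 < 6). Not satisfied.
Quorum: 7 present (interested partners count toward quorum); quorum is 7. Satisfied.
Vote: the long-term lease of the principal facility requires four-fifths of the disinterested partners present (7 − 2 = 5). 4/5 of 5 = 4, so 4 affirmative votes are needed; 4 voted in favor. Satisfied.

Invalid — notice requirement not satisfied.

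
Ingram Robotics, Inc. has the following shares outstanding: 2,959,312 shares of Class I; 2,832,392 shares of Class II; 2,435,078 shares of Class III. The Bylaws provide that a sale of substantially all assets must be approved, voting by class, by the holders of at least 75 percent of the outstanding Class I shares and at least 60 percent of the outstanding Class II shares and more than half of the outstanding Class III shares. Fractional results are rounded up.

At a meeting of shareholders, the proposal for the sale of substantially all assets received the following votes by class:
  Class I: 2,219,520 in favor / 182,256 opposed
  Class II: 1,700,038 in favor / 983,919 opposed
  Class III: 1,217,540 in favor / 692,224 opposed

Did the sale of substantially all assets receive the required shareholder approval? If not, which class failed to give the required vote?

Class I: 3/4 of 2959312 = 2219484; 2,219,484 required, 2,219,520 in favor — approved.
Class II: 3/5 of 2832392 = 1699435.20, rounded up to 1699436; 1,699,436 required, 1,700,038 in favor — approved.
Class III: a majority of 2435078 is 1217540; 1,217,540 required, 1,217,540 in favor — approved.

Approved — every class gave the required vote.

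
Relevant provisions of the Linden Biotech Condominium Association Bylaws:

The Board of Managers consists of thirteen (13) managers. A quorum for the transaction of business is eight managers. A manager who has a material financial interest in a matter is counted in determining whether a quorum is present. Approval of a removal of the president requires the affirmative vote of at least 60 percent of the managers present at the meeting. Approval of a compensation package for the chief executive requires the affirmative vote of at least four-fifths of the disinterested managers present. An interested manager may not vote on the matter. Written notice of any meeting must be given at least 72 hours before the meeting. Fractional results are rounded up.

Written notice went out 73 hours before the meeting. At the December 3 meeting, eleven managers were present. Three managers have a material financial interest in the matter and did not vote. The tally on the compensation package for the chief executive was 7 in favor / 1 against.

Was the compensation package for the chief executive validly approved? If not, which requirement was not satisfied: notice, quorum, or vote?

Valid — all requirements satisfied.

Notice: 73 hours given; 72 required (73 ≥ 72). Satisfied.
Quorum: 11 present (interested managers count toward quorum); quorum is 8. Satisfied.
Vote: the compensation package for the chief executive requires four-fifths of the disinterested managers present (11 − 3 = 8). 4/5 of 8 = 6.40, rounded up to 7, so 7 affirmative votes are needed; 7 voted in favor. Satisfied.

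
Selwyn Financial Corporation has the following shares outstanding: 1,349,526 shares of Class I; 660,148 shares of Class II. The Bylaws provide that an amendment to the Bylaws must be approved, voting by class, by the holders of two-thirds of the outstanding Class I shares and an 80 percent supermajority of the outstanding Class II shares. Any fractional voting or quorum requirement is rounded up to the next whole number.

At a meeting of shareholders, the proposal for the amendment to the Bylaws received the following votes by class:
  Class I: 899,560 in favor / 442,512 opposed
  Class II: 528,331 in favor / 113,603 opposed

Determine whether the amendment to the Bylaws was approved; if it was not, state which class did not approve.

Class I: 2/3 of 1349526 = 899684; 899,684 required, 899,560 in favor — not approved.
Class II: 4/5 of 660148 = 528118.40, rounded up to 528119; 528,119 required, 528,331 in favor — approved.

Not approved — the Class I shares did not give the required vote.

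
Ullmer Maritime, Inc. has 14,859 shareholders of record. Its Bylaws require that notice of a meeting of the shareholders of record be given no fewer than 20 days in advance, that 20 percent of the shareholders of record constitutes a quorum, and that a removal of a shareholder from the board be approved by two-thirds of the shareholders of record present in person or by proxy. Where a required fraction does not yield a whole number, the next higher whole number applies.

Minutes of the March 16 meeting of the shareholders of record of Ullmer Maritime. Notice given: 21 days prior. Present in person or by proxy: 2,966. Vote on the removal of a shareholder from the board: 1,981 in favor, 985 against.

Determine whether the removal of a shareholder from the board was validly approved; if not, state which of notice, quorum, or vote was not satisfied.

Notice: 21 days given; 20 required. Satisfied.
Quorum: 20% of 14,859 = 2,971.80, rounded up to 2,972; 2,966 present. Not satisfied.
Vote: requires two-thirds of those present (2,966); 2/3 of 2966 = 1977.33, rounded up to 1978, so 1,978 needed; 1,981 in favor. Satisfied.

Invalid — quorum requirement not satisfied.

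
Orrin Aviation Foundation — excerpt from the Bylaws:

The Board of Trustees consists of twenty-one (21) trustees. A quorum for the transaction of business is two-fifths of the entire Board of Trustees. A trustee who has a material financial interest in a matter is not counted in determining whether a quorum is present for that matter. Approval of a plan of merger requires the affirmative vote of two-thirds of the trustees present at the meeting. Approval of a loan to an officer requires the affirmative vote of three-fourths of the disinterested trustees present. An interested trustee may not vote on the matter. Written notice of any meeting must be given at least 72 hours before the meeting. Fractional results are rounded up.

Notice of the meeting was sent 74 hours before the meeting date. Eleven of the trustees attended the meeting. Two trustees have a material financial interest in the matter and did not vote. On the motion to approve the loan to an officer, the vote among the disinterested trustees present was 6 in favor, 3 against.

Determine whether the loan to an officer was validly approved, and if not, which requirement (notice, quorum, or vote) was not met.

Notice: 74 hours given; 72 required (74 ≥ 72). Satisfied.
Quorum: 11 present, but the 2 interested trustees do not count, leaving 9. Quorum is 9. Satisfied.
Vote: the loan to an officer requires three-fourths of the disinterested trustees present (11 − 2 = 9). 3/4 of 9 = 6.75, rounded up to 7, so 7 affirmative votes are needed; 6 voted in favor. Not satisfied.

Invalid — vote requirement not satisfied.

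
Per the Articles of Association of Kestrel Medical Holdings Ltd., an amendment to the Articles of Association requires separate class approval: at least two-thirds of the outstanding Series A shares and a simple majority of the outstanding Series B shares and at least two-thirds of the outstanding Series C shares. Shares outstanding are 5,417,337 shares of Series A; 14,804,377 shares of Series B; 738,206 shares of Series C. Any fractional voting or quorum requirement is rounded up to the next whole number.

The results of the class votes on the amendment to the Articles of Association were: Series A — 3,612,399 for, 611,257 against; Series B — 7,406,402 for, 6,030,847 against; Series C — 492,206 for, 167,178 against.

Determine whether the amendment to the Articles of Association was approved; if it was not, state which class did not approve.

Series A: 2/3 of 5417337 = 3611558; 3,611,558 required, 3,612,399 in favor — approved.
Series B: a majority of 14804377 is 7402189; 7,402,189 required, 7,406,402 in favor — approved.
Series C: 2/3 of 738206 = 492137.33, rounded up to 492138; 492,138 required, 492,206 in favor — approved.

Approved — every class gave the required vote.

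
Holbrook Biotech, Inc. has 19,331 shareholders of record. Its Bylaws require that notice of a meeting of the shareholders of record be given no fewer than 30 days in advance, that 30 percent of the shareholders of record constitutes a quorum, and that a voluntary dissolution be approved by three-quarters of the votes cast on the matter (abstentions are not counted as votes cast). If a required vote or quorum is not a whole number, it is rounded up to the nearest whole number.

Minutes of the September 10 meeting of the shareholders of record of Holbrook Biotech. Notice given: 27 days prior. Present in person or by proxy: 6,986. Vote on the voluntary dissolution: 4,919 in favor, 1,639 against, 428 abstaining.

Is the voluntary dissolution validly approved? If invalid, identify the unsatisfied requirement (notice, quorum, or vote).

Notice: 27 days given; 30 required. Not satisfied.
Quorum: 30% of 19,331 = 5,799.30, rounded up to 5,800; 6,986 present. Satisfied.
Vote: requires three-fourths of the votes cast (6,986 − 428 abstaining = 6,558); 3/4 of 6558 = 4918.50, rounded up to 4919, so 4,919 needed; 4,919 in favor. Satisfied.

Invalid — notice requirement not satisfied.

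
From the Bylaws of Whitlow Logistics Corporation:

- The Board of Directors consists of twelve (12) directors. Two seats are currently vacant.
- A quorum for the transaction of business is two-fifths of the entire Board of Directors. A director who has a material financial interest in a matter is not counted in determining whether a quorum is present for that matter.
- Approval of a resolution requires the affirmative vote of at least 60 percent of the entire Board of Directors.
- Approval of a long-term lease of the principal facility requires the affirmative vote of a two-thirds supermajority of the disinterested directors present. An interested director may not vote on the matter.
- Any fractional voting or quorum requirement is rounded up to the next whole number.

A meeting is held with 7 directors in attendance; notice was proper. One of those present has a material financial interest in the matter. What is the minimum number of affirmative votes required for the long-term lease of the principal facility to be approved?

4

The long-term lease of the principal facility requires two-thirds of the disinterested directors present (7 − 1 = 6).
2/3 of 6 = 4.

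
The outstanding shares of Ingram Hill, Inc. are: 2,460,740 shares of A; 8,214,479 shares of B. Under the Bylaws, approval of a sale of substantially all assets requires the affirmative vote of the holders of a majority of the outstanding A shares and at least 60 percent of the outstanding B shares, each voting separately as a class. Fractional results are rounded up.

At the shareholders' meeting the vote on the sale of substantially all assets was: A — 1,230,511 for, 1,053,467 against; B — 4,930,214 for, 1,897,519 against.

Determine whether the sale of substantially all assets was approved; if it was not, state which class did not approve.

A: a majority of 2460740 is 1230371; 1,230,371 required, 1,230,511 in favor — approved.
B: 3/5 of 8214479 = 4928687.40, rounded up to 4928688; 4,928,688 required, 4,930,214 in favor — approved.

Approved — every class gave the required vote.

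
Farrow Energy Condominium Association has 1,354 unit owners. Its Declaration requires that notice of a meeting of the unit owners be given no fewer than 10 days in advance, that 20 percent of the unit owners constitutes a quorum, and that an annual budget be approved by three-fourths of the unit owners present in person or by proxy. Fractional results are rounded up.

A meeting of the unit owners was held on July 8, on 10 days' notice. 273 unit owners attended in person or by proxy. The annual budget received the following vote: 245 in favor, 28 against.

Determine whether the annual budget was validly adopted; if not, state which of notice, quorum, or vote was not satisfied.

Notice: 10 days given; 10 required. Satisfied.
Quorum: 20% of 1,354 = 270.80, rounded up to 271; 273 present. Satisfied.
Vote: requires three-fourths of those present (273); 3/4 of 273 = 204.75, rounded up to 205, so 205 needed; 245 in favor. Satisfied.

Valid — all requirements satisfied.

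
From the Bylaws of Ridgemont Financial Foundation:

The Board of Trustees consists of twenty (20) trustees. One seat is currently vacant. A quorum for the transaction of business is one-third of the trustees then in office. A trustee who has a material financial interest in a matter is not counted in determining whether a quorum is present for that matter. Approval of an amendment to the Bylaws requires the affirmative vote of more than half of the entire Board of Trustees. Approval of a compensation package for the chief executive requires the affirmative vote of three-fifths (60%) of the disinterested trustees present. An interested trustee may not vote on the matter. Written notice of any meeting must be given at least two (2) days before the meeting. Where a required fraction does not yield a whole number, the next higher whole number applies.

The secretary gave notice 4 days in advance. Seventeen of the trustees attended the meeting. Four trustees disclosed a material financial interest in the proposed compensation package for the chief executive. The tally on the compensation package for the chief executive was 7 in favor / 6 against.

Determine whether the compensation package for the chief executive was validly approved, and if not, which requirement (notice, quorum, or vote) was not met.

Notice: 4 days given; 2 required (4 ≥ 2). Satisfied.
Quorum: 17 present, but the 4 interested trustees do not count, leaving 13. Quorum is 7. Satisfied.
Vote: the compensation package for the chief executive requires three-fifths of the disinterested trustees present (17 − 4 = 13). 3/5 of 13 = 7.80, rounded up to 8, so 8 affirmative votes are needed; 7 voted in favor. Not satisfied.

Invalid — vote requirement not satisfied.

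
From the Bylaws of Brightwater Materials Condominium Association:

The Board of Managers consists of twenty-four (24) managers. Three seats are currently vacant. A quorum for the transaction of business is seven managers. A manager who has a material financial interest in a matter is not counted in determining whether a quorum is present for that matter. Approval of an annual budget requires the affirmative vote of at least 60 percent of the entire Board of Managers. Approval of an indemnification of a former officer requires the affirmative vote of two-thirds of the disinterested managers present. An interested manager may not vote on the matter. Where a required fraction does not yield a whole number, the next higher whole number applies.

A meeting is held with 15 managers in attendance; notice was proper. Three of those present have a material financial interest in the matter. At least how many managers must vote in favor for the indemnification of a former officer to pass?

The indemnification of a former officer requires two-thirds of the disinterested managers present (15 − 3 = 12).
2/3 of 12 = 8.

8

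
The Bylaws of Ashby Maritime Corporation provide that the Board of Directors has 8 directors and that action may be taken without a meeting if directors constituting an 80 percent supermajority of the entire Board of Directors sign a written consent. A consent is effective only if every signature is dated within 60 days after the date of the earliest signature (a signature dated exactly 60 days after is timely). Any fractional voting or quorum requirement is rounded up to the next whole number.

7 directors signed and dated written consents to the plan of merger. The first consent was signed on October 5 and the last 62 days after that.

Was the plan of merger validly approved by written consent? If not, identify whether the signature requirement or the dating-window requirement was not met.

Signatures required: an 80 percent supermajority of 8 — 4/5 of 8 = 6.40, rounded up to 7, so 7 needed; 7 signed. Sufficient.
Dating window: the latest signature is 62 days after the earliest; the limit is 60 days. Outside the window.

Not effective — dating-window requirement not satisfied.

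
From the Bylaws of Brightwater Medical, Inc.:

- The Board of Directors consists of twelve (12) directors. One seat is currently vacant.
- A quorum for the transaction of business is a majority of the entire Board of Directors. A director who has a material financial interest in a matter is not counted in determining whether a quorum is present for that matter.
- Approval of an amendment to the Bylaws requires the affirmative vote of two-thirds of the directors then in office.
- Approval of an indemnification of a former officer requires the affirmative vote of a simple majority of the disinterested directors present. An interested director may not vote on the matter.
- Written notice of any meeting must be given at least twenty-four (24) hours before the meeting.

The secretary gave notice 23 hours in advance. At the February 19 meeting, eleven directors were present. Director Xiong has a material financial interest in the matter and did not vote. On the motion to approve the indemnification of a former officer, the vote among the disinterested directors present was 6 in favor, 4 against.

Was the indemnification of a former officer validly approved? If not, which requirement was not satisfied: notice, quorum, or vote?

Notice: 23 hours given; 24 required (23 < 24). Not satisfied.
Quorum: 11 present, but the 1 interested director does not count, leaving 10. Quorum is 7. Satisfied.
Vote: the indemnification of a former officer requires a majority of the disinterested directors present (11 − 1 = 10). A majority of 10 is 6, so 6 affirmative votes are needed; 6 voted in favor. Satisfied.

Invalid — notice requirement not satisfied.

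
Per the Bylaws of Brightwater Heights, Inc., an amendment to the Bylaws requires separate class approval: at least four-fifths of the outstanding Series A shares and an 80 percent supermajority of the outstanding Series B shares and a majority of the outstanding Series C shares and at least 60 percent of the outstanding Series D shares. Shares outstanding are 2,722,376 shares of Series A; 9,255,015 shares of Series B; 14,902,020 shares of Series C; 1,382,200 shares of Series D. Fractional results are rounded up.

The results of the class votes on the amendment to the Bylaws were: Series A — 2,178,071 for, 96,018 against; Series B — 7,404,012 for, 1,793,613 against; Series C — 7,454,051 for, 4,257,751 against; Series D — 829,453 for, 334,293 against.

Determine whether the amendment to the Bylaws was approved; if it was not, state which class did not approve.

Approved — every class gave the required vote.

Series A: 4/5 of 2722376 = 2177900.80, rounded up to 2177901; 2,177,901 required, 2,178,071 in favor — approved.
Series B: 4/5 of 9255015 = 7404012; 7,404,012 required, 7,404,012 in favor — approved.
Series C: a majority of 14902020 is 7451011; 7,451,011 required, 7,454,051 in favor — approved.
Series D: 3/5 of 1382200 = 829320; 829,320 required, 829,453 in favor — approved.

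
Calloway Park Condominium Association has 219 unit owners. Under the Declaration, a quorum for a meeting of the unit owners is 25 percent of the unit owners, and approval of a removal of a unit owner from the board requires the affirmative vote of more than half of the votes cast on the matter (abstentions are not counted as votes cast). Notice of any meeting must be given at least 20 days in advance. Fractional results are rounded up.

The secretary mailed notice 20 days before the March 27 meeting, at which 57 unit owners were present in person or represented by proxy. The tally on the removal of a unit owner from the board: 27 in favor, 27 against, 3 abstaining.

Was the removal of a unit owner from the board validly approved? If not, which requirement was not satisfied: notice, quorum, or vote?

Notice: 20 days given; 20 required. Satisfied.
Quorum: 25% of 219 = 54.75, rounded up to 55; 57 present. Satisfied.
Vote: requires a majority of the votes cast (57 − 3 abstaining = 54); a majority of 54 is 28, so 28 needed; 27 in favor. Not satisfied.

Invalid — vote requirement not satisfied.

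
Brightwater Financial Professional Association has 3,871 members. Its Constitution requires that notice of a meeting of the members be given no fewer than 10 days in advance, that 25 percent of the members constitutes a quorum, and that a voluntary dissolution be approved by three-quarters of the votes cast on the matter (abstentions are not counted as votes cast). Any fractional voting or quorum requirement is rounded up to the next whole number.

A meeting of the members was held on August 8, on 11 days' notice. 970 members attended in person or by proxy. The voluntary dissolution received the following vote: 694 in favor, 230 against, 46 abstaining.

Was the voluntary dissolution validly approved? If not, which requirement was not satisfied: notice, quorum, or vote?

Notice: 11 days given; 10 required. Satisfied.
Quorum: 25% of 3,871 = 967.75, rounded up to 968; 970 present. Satisfied.
Vote: requires three-fourths of the votes cast (970 − 46 abstaining = 924); 3/4 of 924 = 693, so 693 needed; 694 in favor. Satisfied.

Valid — all requirements satisfied.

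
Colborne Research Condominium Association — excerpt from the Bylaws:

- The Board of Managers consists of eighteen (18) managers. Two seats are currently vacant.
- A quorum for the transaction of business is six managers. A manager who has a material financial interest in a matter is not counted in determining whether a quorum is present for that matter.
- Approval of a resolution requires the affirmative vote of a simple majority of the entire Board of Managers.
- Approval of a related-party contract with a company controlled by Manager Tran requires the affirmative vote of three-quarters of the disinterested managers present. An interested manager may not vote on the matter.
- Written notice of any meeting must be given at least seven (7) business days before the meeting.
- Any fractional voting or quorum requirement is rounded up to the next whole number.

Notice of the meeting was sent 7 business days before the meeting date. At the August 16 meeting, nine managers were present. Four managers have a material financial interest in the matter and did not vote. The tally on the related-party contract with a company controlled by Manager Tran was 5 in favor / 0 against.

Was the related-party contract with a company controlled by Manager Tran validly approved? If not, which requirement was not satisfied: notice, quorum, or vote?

Notice: 7 business days given; 7 required (7 ≥ 7). Satisfied.
Quorum: 9 present, but the 4 interested managers do not count, leaving 5. Quorum is 6. Not satisfied.
Vote: the related-party contract with a company controlled by Manager Tran requires three-fourths of the disinterested managers present (9 − 4 = 5). 3/4 of 5 = 3.75, rounded up to 4, so 4 affirmative votes are needed; 5 voted in favor. Satisfied. (Moot — without a quorum no business can be validly transacted.)

Invalid — quorum requirement not satisfied.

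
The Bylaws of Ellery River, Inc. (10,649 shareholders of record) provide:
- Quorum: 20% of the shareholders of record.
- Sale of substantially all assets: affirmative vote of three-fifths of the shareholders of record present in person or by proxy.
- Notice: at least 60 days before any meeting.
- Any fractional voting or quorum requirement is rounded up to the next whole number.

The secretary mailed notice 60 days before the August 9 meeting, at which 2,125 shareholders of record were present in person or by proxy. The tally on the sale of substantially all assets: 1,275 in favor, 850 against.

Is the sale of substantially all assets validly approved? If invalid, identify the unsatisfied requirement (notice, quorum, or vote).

Notice: 60 days given; 60 required. Satisfied.
Quorum: 20% of 10,649 = 2,129.80, rounded up to 2,130; 2,125 present. Not satisfied.
Vote: requires three-fifths of those present (2,125); 3/5 of 2125 = 1275, so 1,275 needed; 1,275 in favor. Satisfied.

Invalid — quorum requirement not satisfied.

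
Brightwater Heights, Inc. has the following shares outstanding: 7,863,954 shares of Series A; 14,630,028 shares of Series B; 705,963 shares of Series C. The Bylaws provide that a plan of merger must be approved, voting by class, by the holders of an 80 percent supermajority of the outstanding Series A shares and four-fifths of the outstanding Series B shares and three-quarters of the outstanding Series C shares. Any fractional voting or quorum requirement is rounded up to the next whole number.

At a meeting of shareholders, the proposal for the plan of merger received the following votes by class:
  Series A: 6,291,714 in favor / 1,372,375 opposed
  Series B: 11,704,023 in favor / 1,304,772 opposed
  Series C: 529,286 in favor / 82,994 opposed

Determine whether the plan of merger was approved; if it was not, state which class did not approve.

Not approved — the Series C shares did not give the required vote.

Series A: 4/5 of 7863954 = 6291163.20, rounded up to 6291164; 6,291,164 required, 6,291,714 in favor — approved.
Series B: 4/5 of 14630028 = 11704022.40, rounded up to 11704023; 11,704,023 required, 11,704,023 in favor — approved.
Series C: 3/4 of 705963 = 529472.25, rounded up to 529473; 529,473 required, 529,286 in favor — not approved.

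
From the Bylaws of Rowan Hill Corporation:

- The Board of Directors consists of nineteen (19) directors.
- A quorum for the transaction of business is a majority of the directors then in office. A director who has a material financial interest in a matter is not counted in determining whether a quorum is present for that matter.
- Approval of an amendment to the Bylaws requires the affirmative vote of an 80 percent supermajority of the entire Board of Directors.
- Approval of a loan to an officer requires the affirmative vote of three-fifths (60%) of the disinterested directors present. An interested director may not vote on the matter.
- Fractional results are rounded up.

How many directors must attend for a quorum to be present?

10

A majority of 19 is 10.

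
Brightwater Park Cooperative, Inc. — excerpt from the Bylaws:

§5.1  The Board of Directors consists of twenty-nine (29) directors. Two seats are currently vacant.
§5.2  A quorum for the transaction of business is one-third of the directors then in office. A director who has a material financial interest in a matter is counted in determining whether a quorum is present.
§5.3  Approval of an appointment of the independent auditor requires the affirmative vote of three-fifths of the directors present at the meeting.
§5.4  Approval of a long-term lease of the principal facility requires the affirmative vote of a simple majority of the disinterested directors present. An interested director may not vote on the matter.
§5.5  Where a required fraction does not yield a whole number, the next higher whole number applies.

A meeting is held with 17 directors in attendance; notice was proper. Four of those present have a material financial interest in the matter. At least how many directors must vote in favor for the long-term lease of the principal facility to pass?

The long-term lease of the principal facility requires a majority of the disinterested directors present (17 − 4 = 13).
A majority of 13 is 7.

7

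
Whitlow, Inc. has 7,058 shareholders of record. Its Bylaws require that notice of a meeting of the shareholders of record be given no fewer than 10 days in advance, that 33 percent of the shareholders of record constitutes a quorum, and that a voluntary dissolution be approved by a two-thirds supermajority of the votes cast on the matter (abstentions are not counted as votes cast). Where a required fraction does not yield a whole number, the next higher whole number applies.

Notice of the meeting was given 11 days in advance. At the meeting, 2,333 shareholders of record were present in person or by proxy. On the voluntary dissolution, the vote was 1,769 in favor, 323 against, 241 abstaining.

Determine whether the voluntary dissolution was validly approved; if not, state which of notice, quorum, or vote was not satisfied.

Notice: 11 days given; 10 required. Satisfied.
Quorum: 33% of 7,058 = 2,329.14, rounded up to 2,330; 2,333 present. Satisfied.
Vote: requires two-thirds of the votes cast (2,333 − 241 abstaining = 2,092); 2/3 of 2092 = 1394.67, rounded up to 1395, so 1,395 needed; 1,769 in favor. Satisfied.

Valid — all requirements satisfied.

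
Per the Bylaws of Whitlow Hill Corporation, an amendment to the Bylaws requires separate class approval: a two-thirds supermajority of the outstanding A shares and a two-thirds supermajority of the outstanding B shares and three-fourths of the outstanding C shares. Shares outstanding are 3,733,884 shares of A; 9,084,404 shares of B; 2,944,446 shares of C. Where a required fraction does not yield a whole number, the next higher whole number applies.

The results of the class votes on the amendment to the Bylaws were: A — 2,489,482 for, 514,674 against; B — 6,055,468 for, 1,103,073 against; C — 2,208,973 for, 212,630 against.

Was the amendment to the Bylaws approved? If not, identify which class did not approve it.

A: 2/3 of 3733884 = 2489256; 2,489,256 required, 2,489,482 in favor — approved.
B: 2/3 of 9084404 = 6056269.33, rounded up to 6056270; 6,056,270 required, 6,055,468 in favor — not approved.
C: 3/4 of 2944446 = 2208334.50, rounded up to 2208335; 2,208,335 required, 2,208,973 in favor — approved.

Not approved — the B shares did not give the required vote.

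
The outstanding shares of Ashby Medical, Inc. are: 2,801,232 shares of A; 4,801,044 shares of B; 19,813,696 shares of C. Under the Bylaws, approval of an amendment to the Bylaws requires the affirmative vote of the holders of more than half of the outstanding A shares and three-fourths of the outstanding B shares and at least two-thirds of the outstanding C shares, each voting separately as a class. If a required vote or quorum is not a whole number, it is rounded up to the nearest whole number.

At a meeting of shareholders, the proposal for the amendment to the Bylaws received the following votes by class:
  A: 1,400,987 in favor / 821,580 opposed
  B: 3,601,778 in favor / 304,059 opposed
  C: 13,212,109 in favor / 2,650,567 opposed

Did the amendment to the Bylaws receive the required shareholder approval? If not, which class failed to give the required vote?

Approved — every class gave the required vote.

A: a majority of 2801232 is 1400617; 1,400,617 required, 1,400,987 in favor — approved.
B: 3/4 of 4801044 = 3600783; 3,600,783 required, 3,601,778 in favor — approved.
C: 2/3 of 19813696 = 13209130.67, rounded up to 13209131; 13,209,131 required, 13,212,109 in favor — approved.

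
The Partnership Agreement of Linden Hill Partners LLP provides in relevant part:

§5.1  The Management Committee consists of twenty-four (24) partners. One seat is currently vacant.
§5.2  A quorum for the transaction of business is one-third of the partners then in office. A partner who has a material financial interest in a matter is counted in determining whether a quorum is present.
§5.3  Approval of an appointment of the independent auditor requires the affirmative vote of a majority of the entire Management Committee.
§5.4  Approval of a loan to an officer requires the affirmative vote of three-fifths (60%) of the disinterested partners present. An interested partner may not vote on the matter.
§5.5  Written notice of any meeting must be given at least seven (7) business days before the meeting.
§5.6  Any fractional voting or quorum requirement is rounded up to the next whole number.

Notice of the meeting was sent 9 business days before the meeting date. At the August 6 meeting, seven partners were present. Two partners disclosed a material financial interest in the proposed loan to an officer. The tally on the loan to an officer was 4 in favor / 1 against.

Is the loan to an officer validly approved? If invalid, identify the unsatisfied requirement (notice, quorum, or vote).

Invalid — quorum requirement not satisfied.

Notice: 9 business days given; 7 required (9 ≥ 7). Satisfied.
Quorum: 7 present (interested partners count toward quorum); quorum is 8. Not satisfied.
Vote: the loan to an officer requires three-fifths of the disinterested partners present (7 − 2 = 5). 3/5 of 5 = 3, so 3 affirmative votes are needed; 4 voted in favor. Satisfied. (Moot — without a quorum no business can be validly transacted.)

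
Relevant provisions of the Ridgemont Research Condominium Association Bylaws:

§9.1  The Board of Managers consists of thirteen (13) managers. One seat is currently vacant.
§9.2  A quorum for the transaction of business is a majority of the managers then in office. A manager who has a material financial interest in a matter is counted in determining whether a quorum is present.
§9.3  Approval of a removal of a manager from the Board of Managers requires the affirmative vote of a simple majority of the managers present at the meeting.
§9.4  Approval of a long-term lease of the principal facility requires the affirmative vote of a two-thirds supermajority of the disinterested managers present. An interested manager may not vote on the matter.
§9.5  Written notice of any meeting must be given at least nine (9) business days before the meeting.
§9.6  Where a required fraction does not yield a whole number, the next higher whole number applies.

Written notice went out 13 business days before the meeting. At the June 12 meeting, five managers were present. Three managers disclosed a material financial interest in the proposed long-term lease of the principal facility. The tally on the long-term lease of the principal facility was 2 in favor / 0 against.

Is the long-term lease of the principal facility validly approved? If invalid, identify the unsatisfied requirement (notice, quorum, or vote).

Notice: 13 business days given; 9 required (13 ≥ 9). Satisfied.
Quorum: 5 present (interested managers count toward quorum); quorum is 7. Not satisfied.
Vote: the long-term lease of the principal facility requires two-thirds of the disinterested managers present (5 − 3 = 2). 2/3 of 2 = 1.33, rounded up to 2, so 2 affirmative votes are needed; 2 voted in favor. Satisfied. (Moot — without a quorum no business can be validly transacted.)

Invalid — quorum requirement not satisfied.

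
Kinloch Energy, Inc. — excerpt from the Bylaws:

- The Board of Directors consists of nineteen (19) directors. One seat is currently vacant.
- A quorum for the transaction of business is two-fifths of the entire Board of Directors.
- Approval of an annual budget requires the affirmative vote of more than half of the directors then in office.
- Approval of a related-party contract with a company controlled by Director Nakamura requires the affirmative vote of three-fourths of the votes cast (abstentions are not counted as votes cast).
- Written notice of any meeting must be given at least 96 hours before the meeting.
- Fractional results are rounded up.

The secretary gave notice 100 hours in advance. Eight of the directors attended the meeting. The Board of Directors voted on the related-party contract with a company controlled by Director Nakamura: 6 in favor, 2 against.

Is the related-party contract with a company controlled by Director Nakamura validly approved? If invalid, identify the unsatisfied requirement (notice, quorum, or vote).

Notice: 100 hours given; 96 required (100 ≥ 96). Satisfied.
Quorum: 8 present; quorum is 8. Satisfied.
Vote: the related-party contract with a company controlled by Director Nakamura requires three-fourths of the votes cast (8). 3/4 of 8 = 6, so 6 affirmative votes are needed; 6 voted in favor. Satisfied.

Valid — all requirements satisfied.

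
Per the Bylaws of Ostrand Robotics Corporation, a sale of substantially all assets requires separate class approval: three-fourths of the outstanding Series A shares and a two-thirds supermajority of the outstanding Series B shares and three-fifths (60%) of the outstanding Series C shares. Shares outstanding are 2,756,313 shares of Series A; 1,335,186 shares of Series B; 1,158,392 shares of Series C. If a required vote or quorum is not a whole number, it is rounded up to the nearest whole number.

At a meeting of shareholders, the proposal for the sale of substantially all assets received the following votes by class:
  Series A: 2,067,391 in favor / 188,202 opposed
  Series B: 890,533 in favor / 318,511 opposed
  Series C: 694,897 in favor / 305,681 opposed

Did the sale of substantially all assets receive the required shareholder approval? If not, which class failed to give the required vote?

Not approved — the Series C shares did not give the required vote.

Series A: 3/4 of 2756313 = 2067234.75, rounded up to 2067235; 2,067,235 required, 2,067,391 in favor — approved.
Series B: 2/3 of 1335186 = 890124; 890,124 required, 890,533 in favor — approved.
Series C: 3/5 of 1158392 = 695035.20, rounded up to 695036; 695,036 required, 694,897 in favor — not approved.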